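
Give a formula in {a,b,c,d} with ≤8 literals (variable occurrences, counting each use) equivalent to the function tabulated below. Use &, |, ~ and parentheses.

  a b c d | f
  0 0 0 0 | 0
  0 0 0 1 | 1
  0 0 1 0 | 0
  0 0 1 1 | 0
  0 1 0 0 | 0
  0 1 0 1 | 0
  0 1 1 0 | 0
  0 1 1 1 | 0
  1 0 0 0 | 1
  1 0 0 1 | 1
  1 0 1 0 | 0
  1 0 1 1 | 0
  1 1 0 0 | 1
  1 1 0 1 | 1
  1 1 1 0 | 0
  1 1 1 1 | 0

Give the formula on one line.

  ~b = 1111000011110000
  ~a = 1111111100000000
  (~a & d) = 0101010100000000
  (~b & (~a & d)) = 0101000000000000
  ~c = 1100110011001100
  (a & ~c) = 0000000011001100
  ((~b & (~a & d)) | (a & ~c)) = 0101000011001100
  (((~b & (~a & d)) | (a & ~c)) & ~c) = 0100000011001100

(((~b & (~a & d)) | (a & ~c)) & ~c)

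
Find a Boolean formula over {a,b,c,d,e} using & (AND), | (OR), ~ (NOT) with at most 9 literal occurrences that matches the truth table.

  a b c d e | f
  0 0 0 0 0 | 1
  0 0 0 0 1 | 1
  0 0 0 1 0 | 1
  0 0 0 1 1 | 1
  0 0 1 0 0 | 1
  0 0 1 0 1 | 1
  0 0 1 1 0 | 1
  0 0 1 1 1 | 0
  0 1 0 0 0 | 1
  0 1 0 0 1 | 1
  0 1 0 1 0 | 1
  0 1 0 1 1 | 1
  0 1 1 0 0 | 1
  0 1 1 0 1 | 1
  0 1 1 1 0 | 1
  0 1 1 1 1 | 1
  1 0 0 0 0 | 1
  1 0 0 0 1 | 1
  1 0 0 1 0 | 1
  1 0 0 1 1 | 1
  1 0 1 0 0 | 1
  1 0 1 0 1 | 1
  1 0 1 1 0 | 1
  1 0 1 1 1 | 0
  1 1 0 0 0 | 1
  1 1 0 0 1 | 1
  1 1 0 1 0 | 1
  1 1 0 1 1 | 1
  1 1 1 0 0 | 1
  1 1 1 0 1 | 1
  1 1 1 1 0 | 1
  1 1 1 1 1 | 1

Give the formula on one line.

(((~e & ~a) | ((~e & ~b) | (~c | ~d))) | b)

  ~e = 10101010101010101010101010101010
  ~a = 11111111111111110000000000000000
  (~e & ~a) = 10101010101010100000000000000000
  ~b = 11111111000000001111111100000000
  (~e & ~b) = 10101010000000001010101000000000
  ~c = 11110000111100001111000011110000
  ~d = 11001100110011001100110011001100
  (~c | ~d) = 11111100111111001111110011111100
  ((~e & ~b) | (~c | ~d)) = 11111110111111001111111011111100
  ((~e & ~a) | ((~e & ~b) | (~c | ~d))) = 11111110111111101111111011111100
  (((~e & ~a) | ((~e & ~b) | (~c | ~d))) | b) = 11111110111111111111111011111111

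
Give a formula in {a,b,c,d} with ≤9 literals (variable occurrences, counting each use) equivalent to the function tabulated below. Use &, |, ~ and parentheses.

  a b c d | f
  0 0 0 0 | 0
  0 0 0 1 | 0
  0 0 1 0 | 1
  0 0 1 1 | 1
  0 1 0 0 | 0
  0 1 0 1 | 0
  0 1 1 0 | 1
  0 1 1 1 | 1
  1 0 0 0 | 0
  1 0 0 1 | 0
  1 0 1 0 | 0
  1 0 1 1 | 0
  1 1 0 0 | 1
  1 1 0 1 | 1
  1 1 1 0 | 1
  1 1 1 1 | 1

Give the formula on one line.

((b | (((a & b) & (a & ~d)) | ~a)) & (c | (a & b)))

  (a & b) = 0000000000001111
  ~d = 1010101010101010
  (a & ~d) = 0000000010101010
  ((a & b) & (a & ~d)) = 0000000000001010
  ~a = 1111111100000000
  (((a & b) & (a & ~d)) | ~a) = 1111111100001010
  (b | (((a & b) & (a & ~d)) | ~a)) = 1111111100001111
  (c | (a & b)) = 0011001100111111
  ((b | (((a & b) & (a & ~d)) | ~a)) & (c | (a & b))) = 0011001100001111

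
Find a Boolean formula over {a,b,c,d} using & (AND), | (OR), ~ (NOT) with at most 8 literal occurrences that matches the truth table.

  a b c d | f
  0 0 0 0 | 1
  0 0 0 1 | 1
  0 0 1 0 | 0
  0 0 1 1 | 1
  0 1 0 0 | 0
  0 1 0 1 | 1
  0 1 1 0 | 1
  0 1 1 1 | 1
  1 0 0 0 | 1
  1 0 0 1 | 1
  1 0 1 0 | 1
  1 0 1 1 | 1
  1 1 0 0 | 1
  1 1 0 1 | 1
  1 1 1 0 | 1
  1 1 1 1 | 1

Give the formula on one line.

  (d | b) = 0101111101011111
  ((d | b) & c) = 0001001100010011
  ~c = 1100110011001100
  ~b = 1111000011110000
  (d | ~b) = 1111010111110101
  (~c & (d | ~b)) = 1100010011000100
  (((d | b) & c) | (~c & (d | ~b))) = 1101011111010111
  ((((d | b) & c) | (~c & (d | ~b))) | a) = 1101011111111111

((((d | b) & c) | (~c & (d | ~b))) | a)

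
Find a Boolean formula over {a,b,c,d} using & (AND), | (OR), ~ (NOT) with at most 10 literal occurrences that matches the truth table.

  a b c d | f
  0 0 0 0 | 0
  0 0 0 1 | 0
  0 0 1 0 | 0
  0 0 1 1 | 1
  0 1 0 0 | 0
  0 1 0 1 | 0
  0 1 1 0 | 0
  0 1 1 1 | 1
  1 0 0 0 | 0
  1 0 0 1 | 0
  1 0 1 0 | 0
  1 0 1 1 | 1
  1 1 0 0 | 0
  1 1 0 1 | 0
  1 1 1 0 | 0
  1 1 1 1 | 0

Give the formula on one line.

  ~a = 1111111100000000
  ~d = 1010101010101010
  (~a | ~d) = 1111111110101010
  ~c = 1100110011001100
  ~b = 1111000011110000
  (~a | ~b) = 1111111111110000
  (~c | (~a | ~b)) = 1111111111111100
  ((~a | ~d) | (~c | (~a | ~b))) = 1111111111111110
  (c & d) = 0001000100010001
  (((~a | ~d) | (~c | (~a | ~b))) & (c & d)) = 0001000100010000

(((~a | ~d) | (~c | (~a | ~b))) & (c & d))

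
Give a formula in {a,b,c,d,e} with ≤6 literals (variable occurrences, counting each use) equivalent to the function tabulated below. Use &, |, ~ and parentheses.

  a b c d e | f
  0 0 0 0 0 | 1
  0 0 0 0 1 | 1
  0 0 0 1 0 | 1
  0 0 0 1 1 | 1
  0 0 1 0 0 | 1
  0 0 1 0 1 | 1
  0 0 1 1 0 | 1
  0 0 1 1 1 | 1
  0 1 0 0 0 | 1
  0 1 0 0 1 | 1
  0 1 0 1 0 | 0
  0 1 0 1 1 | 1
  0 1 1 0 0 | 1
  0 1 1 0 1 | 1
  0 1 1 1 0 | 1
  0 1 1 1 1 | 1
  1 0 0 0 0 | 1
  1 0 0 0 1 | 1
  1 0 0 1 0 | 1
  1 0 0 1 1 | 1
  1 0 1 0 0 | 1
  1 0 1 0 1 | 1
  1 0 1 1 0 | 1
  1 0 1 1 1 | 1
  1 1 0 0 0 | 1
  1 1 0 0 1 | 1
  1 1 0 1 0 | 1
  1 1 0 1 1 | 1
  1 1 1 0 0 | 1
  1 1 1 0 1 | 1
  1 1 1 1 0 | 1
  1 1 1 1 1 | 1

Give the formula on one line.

  ~b = 11111111000000001111111100000000
  (~b | a) = 11111111000000001111111111111111
  (c | ~b) = 11111111000011111111111100001111
  ~d = 11001100110011001100110011001100
  (e | ~d) = 11011101110111011101110111011101
  ((c | ~b) | (e | ~d)) = 11111111110111111111111111011111
  ((~b | a) | ((c | ~b) | (e | ~d))) = 11111111110111111111111111111111

((~b | a) | ((c | ~b) | (e | ~d)))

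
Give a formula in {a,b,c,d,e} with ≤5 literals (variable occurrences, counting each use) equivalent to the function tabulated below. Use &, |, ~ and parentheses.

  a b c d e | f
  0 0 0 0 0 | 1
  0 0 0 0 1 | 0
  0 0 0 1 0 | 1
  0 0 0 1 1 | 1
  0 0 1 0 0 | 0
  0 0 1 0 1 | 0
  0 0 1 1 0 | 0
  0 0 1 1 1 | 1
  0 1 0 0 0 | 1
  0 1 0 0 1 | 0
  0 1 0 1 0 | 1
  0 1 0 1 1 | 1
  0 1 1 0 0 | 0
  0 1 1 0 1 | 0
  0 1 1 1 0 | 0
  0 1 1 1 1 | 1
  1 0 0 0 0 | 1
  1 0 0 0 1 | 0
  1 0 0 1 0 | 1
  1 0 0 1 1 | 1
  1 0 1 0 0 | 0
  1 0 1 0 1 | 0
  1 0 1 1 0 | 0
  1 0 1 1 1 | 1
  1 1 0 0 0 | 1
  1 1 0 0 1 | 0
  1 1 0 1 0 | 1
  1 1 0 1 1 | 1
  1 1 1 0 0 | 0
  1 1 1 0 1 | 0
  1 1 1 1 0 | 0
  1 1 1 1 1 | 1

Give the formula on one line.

  ~e = 10101010101010101010101010101010
  ~c = 11110000111100001111000011110000
  (~e & ~c) = 10100000101000001010000010100000
  (e & d) = 00010001000100010001000100010001
  ((~e & ~c) | (e & d)) = 10110001101100011011000110110001

((~e & ~c) | (e & d))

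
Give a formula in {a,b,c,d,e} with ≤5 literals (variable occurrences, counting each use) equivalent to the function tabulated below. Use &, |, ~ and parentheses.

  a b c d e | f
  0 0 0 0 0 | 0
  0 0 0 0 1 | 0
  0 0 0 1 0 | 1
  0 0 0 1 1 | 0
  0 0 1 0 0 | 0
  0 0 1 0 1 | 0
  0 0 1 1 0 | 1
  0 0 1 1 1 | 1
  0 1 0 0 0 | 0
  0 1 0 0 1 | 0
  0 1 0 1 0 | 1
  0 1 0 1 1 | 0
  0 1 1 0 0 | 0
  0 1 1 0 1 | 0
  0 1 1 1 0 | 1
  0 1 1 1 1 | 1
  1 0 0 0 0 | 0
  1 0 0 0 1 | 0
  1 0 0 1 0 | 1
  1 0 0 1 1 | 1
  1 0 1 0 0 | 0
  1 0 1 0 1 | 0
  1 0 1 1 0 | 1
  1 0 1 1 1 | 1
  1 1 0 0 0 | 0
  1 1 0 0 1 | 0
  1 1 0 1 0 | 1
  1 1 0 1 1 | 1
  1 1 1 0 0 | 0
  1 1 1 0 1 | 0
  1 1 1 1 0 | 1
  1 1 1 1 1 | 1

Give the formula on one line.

  ~e = 10101010101010101010101010101010
  (~e | c) = 10101111101011111010111110101111
  (a | (~e | c)) = 10101111101011111111111111111111
  ((a | (~e | c)) & d) = 00100011001000110011001100110011

((a | (~e | c)) & d)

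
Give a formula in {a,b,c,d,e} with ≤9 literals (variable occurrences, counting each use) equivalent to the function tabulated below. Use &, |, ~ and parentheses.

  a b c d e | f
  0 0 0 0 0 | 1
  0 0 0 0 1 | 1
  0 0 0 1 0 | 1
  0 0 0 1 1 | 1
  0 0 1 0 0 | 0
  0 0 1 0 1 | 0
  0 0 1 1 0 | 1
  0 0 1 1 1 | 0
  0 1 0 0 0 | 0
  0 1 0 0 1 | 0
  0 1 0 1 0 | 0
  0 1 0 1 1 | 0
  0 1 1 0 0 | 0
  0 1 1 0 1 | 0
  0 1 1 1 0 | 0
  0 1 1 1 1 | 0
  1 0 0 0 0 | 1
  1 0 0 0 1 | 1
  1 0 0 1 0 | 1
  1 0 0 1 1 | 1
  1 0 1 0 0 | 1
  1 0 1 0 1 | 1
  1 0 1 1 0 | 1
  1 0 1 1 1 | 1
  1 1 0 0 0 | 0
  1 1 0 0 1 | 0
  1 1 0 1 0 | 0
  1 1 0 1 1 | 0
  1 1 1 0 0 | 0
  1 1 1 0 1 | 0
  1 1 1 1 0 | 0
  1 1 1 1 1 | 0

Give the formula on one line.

(((a & c) | (~c | (~e & d))) & ~b)

  (a & c) = 00000000000000000000111100001111
  ~c = 11110000111100001111000011110000
  ~e = 10101010101010101010101010101010
  (~e & d) = 00100010001000100010001000100010
  (~c | (~e & d)) = 11110010111100101111001011110010
  ((a & c) | (~c | (~e & d))) = 11110010111100101111111111111111
  ~b = 11111111000000001111111100000000
  (((a & c) | (~c | (~e & d))) & ~b) = 11110010000000001111111100000000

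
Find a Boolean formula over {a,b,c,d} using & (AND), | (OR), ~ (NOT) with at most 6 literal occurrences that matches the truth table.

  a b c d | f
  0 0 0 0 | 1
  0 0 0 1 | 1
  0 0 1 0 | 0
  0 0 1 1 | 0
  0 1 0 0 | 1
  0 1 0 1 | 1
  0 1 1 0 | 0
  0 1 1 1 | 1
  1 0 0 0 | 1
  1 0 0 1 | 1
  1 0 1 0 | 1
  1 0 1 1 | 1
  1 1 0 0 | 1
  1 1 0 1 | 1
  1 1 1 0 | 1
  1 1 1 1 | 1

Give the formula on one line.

  ~c = 1100110011001100
  (~c | a) = 1100110011111111
  (b | ~c) = 1100111111001111
  ((b | ~c) & d) = 0100010101000101
  ((~c | a) | ((b | ~c) & d)) = 1100110111111111

((~c | a) | ((b | ~c) & d))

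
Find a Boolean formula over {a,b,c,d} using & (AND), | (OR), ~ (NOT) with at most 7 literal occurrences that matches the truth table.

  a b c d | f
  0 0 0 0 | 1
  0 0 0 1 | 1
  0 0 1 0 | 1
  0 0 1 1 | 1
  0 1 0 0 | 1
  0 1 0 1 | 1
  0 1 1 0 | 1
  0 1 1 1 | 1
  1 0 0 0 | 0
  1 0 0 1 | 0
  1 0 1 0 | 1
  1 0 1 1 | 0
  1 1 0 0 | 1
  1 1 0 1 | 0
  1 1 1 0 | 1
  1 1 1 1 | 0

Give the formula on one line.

  ~a = 1111111100000000
  (~a | c) = 1111111100110011
  ~d = 1010101010101010
  ((~a | c) & ~d) = 1010101000100010
  (~a | ((~a | c) & ~d)) = 1111111100100010
  (~d & b) = 0000101000001010
  ((~a | ((~a | c) & ~d)) | (~d & b)) = 1111111100101010

((~a | ((~a | c) & ~d)) | (~d & b))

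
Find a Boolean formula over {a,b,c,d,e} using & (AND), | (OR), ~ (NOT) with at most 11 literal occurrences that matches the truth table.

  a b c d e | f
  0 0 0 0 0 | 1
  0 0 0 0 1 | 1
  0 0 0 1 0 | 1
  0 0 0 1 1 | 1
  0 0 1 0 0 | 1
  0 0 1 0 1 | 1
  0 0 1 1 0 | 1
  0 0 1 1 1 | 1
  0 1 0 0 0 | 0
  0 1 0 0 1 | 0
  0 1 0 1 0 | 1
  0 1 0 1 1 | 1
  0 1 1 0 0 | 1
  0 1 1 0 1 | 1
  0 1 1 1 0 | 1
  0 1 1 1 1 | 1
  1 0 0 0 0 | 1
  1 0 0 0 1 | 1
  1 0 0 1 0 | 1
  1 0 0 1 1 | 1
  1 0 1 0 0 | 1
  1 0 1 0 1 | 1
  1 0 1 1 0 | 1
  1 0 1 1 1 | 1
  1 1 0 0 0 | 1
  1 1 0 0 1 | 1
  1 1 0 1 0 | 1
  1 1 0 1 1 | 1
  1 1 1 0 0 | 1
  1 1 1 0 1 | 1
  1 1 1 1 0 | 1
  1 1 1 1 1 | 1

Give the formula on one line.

((((a | ~c) | (~d | b)) & ~b) | (c | (d | a)))

  ~c = 11110000111100001111000011110000
  (a | ~c) = 11110000111100001111111111111111
  ~d = 11001100110011001100110011001100
  (~d | b) = 11001100111111111100110011111111
  ((a | ~c) | (~d | b)) = 11111100111111111111111111111111
  ~b = 11111111000000001111111100000000
  (((a | ~c) | (~d | b)) & ~b) = 11111100000000001111111100000000
  (d | a) = 00110011001100111111111111111111
  (c | (d | a)) = 00111111001111111111111111111111
  ((((a | ~c) | (~d | b)) & ~b) | (c | (d | a))) = 11111111001111111111111111111111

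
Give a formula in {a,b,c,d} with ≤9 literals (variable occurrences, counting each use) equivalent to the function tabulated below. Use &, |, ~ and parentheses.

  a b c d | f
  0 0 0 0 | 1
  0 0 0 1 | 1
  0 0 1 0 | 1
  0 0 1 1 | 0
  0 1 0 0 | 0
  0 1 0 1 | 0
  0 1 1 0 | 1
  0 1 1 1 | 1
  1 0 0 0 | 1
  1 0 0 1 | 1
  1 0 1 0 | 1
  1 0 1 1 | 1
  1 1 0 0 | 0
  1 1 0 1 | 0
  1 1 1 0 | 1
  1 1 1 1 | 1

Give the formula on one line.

  ~b = 1111000011110000
  (~b | c) = 1111001111110011
  ~a = 1111111100000000
  (b & ~a) = 0000111100000000
  ~d = 1010101010101010
  (c & ~d) = 0010001000100010
  ((c & ~d) | a) = 0010001011111111
  ((b & ~a) | ((c & ~d) | a)) = 0010111111111111
  ~c = 1100110011001100
  (((b & ~a) | ((c & ~d) | a)) | ~c) = 1110111111111111
  ((~b | c) & (((b & ~a) | ((c & ~d) | a)) | ~c)) = 1110001111110011

((~b | c) & (((b & ~a) | ((c & ~d) | a)) | ~c))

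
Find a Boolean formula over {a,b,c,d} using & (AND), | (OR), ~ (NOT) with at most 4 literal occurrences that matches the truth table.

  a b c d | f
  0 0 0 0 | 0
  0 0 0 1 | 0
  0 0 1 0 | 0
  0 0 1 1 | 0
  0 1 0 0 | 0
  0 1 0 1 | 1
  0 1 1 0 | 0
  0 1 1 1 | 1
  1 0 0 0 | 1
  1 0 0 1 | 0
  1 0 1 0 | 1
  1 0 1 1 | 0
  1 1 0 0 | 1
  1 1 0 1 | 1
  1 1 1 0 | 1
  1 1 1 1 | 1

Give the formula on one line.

  ~d = 1010101010101010
  (~d | b) = 1010111110101111
  (d | a) = 0101010111111111
  ((~d | b) & (d | a)) = 0000010110101111

((~d | b) & (d | a))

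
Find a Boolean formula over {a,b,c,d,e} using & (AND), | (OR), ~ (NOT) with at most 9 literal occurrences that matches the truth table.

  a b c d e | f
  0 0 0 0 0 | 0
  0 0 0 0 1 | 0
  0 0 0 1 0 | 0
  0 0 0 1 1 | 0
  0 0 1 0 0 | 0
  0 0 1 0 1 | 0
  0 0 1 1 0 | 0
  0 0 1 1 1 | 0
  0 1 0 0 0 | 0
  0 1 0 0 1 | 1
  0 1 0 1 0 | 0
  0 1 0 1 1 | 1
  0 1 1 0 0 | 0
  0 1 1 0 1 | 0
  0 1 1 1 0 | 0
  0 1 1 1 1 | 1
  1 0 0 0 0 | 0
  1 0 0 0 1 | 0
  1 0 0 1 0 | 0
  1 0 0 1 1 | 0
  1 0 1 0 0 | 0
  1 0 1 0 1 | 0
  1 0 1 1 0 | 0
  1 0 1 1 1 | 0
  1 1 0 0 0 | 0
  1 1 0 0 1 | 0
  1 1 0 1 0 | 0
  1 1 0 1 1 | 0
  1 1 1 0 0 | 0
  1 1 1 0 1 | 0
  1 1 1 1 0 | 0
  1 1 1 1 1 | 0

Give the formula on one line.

((b & ~a) & ((e & d) | (e & ~c)))

  ~a = 11111111111111110000000000000000
  (b & ~a) = 00000000111111110000000000000000
  (e & d) = 00010001000100010001000100010001
  ~c = 11110000111100001111000011110000
  (e & ~c) = 01010000010100000101000001010000
  ((e & d) | (e & ~c)) = 01010001010100010101000101010001
  ((b & ~a) & ((e & d) | (e & ~c))) = 00000000010100010000000000000000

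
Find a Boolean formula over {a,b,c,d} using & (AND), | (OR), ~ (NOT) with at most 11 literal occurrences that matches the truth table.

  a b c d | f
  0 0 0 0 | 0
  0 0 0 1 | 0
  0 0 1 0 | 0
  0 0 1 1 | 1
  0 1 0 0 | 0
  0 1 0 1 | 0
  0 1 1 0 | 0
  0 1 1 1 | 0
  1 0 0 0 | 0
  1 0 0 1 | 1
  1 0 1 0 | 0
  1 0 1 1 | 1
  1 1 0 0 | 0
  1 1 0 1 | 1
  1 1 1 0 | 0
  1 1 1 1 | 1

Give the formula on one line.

(d & ((~d | a) | (((d & ~b) | b) & (~b & c))))

  ~d = 1010101010101010
  (~d | a) = 1010101011111111
  ~b = 1111000011110000
  (d & ~b) = 0101000001010000
  ((d & ~b) | b) = 0101111101011111
  (~b & c) = 0011000000110000
  (((d & ~b) | b) & (~b & c)) = 0001000000010000
  ((~d | a) | (((d & ~b) | b) & (~b & c))) = 1011101011111111
  (d & ((~d | a) | (((d & ~b) | b) & (~b & c)))) = 0001000001010101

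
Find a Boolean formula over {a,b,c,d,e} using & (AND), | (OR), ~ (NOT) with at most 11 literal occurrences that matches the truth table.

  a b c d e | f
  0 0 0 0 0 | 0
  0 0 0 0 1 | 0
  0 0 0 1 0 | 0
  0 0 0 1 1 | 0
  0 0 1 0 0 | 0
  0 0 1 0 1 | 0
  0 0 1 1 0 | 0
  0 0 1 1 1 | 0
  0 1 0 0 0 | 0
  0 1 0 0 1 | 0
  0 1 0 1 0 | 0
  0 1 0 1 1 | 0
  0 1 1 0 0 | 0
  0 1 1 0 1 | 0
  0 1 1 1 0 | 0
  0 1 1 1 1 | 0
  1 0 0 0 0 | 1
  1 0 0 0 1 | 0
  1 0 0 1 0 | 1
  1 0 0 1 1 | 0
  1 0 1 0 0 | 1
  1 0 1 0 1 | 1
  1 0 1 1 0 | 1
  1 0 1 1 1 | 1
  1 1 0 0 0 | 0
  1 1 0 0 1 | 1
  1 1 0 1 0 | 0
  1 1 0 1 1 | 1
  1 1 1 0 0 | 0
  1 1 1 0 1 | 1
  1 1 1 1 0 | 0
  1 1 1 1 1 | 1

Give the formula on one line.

  ~e = 10101010101010101010101010101010
  (~e & a) = 00000000000000001010101010101010
  ~b = 11111111000000001111111100000000
  ((~e & a) & ~b) = 00000000000000001010101000000000
  (c | ~e) = 10101111101011111010111110101111
  ((c | ~e) | b) = 10101111111111111010111111111111
  (((c | ~e) | b) & a) = 00000000000000001010111111111111
  (e & (((c | ~e) | b) & a)) = 00000000000000000000010101010101
  (((~e & a) & ~b) | (e & (((c | ~e) | b) & a))) = 00000000000000001010111101010101

(((~e & a) & ~b) | (e & (((c | ~e) | b) & a)))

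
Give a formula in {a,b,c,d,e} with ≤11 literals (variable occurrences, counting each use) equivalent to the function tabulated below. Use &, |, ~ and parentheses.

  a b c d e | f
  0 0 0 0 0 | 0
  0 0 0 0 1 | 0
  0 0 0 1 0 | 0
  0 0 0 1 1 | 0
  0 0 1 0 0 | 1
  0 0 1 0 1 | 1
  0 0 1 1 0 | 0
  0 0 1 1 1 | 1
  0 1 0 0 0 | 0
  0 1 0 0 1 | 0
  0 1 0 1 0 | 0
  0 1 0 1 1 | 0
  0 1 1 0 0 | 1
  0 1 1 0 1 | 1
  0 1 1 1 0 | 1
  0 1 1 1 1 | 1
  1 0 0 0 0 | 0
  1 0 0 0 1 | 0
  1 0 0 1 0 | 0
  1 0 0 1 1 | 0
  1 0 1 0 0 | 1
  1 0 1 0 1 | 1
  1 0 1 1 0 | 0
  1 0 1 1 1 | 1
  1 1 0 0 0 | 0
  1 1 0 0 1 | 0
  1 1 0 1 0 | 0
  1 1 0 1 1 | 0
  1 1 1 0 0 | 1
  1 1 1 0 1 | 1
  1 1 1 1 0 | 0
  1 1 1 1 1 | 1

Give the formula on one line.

  ~a = 11111111111111110000000000000000
  (~a | c) = 11111111111111110000111100001111
  ((~a | c) & e) = 01010101010101010000010100000101
  (b & ~a) = 00000000111111110000000000000000
  ~d = 11001100110011001100110011001100
  ((b & ~a) | ~d) = 11001100111111111100110011001100
  (((b & ~a) | ~d) & c) = 00001100000011110000110000001100
  (((~a | c) & e) | (((b & ~a) | ~d) & c)) = 01011101010111110000110100001101
  ((((~a | c) & e) | (((b & ~a) | ~d) & c)) & c) = 00001101000011110000110100001101

((((~a | c) & e) | (((b & ~a) | ~d) & c)) & c)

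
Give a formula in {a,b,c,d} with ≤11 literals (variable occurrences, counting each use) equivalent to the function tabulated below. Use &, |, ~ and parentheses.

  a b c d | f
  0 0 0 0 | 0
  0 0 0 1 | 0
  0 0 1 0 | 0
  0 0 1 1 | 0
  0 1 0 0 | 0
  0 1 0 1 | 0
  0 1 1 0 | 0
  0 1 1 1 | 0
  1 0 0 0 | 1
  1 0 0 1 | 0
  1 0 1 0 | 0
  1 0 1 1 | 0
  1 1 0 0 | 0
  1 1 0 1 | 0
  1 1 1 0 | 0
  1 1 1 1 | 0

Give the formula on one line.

((~d & (~b & (c | a))) & (d | (a & (~c & (a | ~d)))))

  ~d = 1010101010101010
  ~b = 1111000011110000
  (c | a) = 0011001111111111
  (~b & (c | a)) = 0011000011110000
  (~d & (~b & (c | a))) = 0010000010100000
  ~c = 1100110011001100
  (a | ~d) = 1010101011111111
  (~c & (a | ~d)) = 1000100011001100
  (a & (~c & (a | ~d))) = 0000000011001100
  (d | (a & (~c & (a | ~d)))) = 0101010111011101
  ((~d & (~b & (c | a))) & (d | (a & (~c & (a | ~d))))) = 0000000010000000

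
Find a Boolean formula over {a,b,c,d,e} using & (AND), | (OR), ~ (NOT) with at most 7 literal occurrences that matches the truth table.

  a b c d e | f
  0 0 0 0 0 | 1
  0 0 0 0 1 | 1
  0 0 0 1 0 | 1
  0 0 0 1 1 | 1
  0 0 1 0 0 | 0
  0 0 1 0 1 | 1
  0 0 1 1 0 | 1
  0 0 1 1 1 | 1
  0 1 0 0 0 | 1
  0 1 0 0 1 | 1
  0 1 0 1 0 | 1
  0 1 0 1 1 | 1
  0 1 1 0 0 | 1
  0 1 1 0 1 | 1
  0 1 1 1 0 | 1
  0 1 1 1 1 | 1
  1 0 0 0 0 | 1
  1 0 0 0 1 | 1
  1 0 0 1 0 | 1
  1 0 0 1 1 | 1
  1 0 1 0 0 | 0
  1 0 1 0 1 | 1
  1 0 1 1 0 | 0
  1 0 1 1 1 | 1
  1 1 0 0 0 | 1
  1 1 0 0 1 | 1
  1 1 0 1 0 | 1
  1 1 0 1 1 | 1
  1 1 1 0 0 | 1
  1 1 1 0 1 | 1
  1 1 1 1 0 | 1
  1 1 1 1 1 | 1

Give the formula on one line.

((b | (d & (~a | (d & e)))) | (~c | e))

  ~a = 11111111111111110000000000000000
  (d & e) = 00010001000100010001000100010001
  (~a | (d & e)) = 11111111111111110001000100010001
  (d & (~a | (d & e))) = 00110011001100110001000100010001
  (b | (d & (~a | (d & e)))) = 00110011111111110001000111111111
  ~c = 11110000111100001111000011110000
  (~c | e) = 11110101111101011111010111110101
  ((b | (d & (~a | (d & e)))) | (~c | e)) = 11110111111111111111010111111111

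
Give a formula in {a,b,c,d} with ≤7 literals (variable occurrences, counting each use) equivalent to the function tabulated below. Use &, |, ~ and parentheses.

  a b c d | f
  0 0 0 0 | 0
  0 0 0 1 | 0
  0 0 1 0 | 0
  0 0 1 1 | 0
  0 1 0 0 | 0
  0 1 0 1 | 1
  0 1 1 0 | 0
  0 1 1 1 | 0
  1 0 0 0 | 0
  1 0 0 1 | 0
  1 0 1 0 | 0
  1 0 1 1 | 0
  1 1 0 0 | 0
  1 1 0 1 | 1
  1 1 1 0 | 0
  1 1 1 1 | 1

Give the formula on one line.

((d & (((~d & ~b) | ~c) | a)) & b)

  ~d = 1010101010101010
  ~b = 1111000011110000
  (~d & ~b) = 1010000010100000
  ~c = 1100110011001100
  ((~d & ~b) | ~c) = 1110110011101100
  (((~d & ~b) | ~c) | a) = 1110110011111111
  (d & (((~d & ~b) | ~c) | a)) = 0100010001010101
  ((d & (((~d & ~b) | ~c) | a)) & b) = 0000010000000101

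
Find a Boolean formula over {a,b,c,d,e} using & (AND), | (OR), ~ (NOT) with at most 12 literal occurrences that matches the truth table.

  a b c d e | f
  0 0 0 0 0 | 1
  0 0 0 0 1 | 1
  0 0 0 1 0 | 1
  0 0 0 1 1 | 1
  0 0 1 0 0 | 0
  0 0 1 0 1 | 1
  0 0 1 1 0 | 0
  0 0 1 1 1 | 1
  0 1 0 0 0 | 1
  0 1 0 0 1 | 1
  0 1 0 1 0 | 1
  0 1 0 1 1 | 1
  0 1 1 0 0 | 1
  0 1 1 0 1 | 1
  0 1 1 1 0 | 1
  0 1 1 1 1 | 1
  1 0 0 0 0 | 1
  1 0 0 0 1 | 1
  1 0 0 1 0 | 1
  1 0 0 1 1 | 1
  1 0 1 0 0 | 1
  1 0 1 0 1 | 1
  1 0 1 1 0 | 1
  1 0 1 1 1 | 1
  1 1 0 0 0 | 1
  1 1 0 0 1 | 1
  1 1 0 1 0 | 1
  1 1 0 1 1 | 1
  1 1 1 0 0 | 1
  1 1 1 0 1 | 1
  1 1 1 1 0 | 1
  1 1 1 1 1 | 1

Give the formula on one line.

  (c & e) = 00000101000001010000010100000101
  (b | (c & e)) = 00000101111111110000010111111111
  ~c = 11110000111100001111000011110000
  (e | ~c) = 11110101111101011111010111110101
  ~e = 10101010101010101010101010101010
  (c | ~e) = 10101111101011111010111110101111
  ((e | ~c) & (c | ~e)) = 10100101101001011010010110100101
  (e | a) = 01010101010101011111111111111111
  (((e | ~c) & (c | ~e)) | (e | a)) = 11110101111101011111111111111111
  ((b | (c & e)) | (((e | ~c) & (c | ~e)) | (e | a))) = 11110101111111111111111111111111

((b | (c & e)) | (((e | ~c) & (c | ~e)) | (e | a)))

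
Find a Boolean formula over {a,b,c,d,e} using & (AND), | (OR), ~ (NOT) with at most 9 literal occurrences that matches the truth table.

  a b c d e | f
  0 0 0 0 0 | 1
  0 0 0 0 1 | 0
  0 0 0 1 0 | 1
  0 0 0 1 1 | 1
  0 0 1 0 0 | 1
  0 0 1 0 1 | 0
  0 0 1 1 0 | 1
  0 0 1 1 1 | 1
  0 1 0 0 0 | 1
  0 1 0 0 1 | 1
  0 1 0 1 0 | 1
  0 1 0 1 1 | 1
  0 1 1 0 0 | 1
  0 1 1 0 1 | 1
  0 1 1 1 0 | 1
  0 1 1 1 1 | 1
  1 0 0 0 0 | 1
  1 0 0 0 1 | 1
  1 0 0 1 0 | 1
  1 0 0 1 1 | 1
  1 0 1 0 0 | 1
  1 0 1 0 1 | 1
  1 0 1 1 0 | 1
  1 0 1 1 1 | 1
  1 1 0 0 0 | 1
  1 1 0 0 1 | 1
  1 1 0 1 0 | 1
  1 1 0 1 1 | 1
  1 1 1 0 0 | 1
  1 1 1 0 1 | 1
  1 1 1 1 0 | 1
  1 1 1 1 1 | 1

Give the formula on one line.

(a | ((b | (~b & ~e)) | (d | ~e)))

  ~b = 11111111000000001111111100000000
  ~e = 10101010101010101010101010101010
  (~b & ~e) = 10101010000000001010101000000000
  (b | (~b & ~e)) = 10101010111111111010101011111111
  (d | ~e) = 10111011101110111011101110111011
  ((b | (~b & ~e)) | (d | ~e)) = 10111011111111111011101111111111
  (a | ((b | (~b & ~e)) | (d | ~e))) = 10111011111111111111111111111111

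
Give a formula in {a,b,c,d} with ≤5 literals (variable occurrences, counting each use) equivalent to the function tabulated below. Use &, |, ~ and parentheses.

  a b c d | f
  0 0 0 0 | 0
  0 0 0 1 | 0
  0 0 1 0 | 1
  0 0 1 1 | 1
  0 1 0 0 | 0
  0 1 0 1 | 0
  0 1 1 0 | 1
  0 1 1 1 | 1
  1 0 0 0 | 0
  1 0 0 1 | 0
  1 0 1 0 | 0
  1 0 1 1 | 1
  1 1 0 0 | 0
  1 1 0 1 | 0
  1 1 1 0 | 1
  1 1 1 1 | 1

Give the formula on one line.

((~a | (d | b)) & c)

  ~a = 1111111100000000
  (d | b) = 0101111101011111
  (~a | (d | b)) = 1111111101011111
  ((~a | (d | b)) & c) = 0011001100010011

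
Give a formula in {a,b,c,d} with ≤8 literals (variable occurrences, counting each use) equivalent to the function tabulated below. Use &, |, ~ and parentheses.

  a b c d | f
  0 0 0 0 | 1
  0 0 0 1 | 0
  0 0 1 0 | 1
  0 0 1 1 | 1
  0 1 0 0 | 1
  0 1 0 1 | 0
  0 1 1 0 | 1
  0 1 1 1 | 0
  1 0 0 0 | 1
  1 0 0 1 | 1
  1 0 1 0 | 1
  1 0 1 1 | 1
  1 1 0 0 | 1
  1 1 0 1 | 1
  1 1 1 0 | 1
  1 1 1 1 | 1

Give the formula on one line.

  ~d = 1010101010101010
  (a | ~d) = 1010101011111111
  ~c = 1100110011001100
  (~c & a) = 0000000011001100
  ~a = 1111111100000000
  (~a & c) = 0011001100000000
  ((~c & a) | (~a & c)) = 0011001111001100
  ~b = 1111000011110000
  (((~c & a) | (~a & c)) & ~b) = 0011000011000000
  ((a | ~d) | (((~c & a) | (~a & c)) & ~b)) = 1011101011111111

((a | ~d) | (((~c & a) | (~a & c)) & ~b))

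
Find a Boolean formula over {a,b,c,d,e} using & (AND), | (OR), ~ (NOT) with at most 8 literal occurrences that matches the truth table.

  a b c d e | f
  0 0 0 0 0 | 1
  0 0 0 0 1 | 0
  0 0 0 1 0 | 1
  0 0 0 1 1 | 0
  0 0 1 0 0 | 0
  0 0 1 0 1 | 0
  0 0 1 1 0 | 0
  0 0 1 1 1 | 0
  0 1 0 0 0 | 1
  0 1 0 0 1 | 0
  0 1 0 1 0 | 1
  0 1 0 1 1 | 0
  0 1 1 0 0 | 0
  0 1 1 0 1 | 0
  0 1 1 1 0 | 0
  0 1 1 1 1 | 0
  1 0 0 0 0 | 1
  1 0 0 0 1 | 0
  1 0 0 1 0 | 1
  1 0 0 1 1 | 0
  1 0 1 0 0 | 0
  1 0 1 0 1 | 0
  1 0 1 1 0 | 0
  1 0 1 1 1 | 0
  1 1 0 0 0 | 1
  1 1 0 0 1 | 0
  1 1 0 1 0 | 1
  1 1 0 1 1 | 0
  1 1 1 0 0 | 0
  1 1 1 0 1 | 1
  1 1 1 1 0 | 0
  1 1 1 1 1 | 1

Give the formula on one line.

  (e & a) = 00000000000000000101010101010101
  ~c = 11110000111100001111000011110000
  ((e & a) | ~c) = 11110000111100001111010111110101
  (e & b) = 00000000010101010000000001010101
  ~e = 10101010101010101010101010101010
  ((e & b) | ~e) = 10101010111111111010101011111111
  (c & ((e & b) | ~e)) = 00001010000011110000101000001111
  ((c & ((e & b) | ~e)) | ~e) = 10101010101011111010101010101111
  (((e & a) | ~c) & ((c & ((e & b) | ~e)) | ~e)) = 10100000101000001010000010100101

(((e & a) | ~c) & ((c & ((e & b) | ~e)) | ~e))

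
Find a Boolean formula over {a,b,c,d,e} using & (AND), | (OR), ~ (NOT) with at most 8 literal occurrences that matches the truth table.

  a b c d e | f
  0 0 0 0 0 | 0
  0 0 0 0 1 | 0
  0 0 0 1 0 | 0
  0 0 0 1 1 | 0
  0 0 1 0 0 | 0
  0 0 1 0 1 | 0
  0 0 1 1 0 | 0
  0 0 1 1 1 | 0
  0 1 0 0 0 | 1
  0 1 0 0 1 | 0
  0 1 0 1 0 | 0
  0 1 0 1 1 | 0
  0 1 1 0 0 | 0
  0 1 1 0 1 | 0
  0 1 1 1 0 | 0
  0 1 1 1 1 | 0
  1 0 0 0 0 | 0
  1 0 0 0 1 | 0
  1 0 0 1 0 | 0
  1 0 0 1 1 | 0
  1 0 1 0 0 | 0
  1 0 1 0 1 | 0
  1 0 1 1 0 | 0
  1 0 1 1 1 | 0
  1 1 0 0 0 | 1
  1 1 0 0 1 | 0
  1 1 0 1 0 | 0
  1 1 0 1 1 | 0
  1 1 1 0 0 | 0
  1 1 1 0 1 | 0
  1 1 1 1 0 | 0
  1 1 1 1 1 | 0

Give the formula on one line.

((((~e & ~c) | (~e & ~b)) & ~d) & (b & (a | ~d)))

  ~e = 10101010101010101010101010101010
  ~c = 11110000111100001111000011110000
  (~e & ~c) = 10100000101000001010000010100000
  ~b = 11111111000000001111111100000000
  (~e & ~b) = 10101010000000001010101000000000
  ((~e & ~c) | (~e & ~b)) = 10101010101000001010101010100000
  ~d = 11001100110011001100110011001100
  (((~e & ~c) | (~e & ~b)) & ~d) = 10001000100000001000100010000000
  (a | ~d) = 11001100110011001111111111111111
  (b & (a | ~d)) = 00000000110011000000000011111111
  ((((~e & ~c) | (~e & ~b)) & ~d) & (b & (a | ~d))) = 00000000100000000000000010000000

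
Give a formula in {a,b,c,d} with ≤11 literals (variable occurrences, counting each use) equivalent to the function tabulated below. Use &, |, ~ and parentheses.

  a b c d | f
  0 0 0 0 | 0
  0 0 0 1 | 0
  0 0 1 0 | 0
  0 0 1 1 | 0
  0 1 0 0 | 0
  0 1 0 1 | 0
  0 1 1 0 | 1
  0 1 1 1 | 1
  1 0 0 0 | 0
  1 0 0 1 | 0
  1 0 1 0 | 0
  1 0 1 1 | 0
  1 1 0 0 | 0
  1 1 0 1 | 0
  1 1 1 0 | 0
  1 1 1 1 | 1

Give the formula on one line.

((((((~d & c) | b) | a) & (d | ~a)) & b) & c)

  ~d = 1010101010101010
  (~d & c) = 0010001000100010
  ((~d & c) | b) = 0010111100101111
  (((~d & c) | b) | a) = 0010111111111111
  ~a = 1111111100000000
  (d | ~a) = 1111111101010101
  ((((~d & c) | b) | a) & (d | ~a)) = 0010111101010101
  (((((~d & c) | b) | a) & (d | ~a)) & b) = 0000111100000101
  ((((((~d & c) | b) | a) & (d | ~a)) & b) & c) = 0000001100000001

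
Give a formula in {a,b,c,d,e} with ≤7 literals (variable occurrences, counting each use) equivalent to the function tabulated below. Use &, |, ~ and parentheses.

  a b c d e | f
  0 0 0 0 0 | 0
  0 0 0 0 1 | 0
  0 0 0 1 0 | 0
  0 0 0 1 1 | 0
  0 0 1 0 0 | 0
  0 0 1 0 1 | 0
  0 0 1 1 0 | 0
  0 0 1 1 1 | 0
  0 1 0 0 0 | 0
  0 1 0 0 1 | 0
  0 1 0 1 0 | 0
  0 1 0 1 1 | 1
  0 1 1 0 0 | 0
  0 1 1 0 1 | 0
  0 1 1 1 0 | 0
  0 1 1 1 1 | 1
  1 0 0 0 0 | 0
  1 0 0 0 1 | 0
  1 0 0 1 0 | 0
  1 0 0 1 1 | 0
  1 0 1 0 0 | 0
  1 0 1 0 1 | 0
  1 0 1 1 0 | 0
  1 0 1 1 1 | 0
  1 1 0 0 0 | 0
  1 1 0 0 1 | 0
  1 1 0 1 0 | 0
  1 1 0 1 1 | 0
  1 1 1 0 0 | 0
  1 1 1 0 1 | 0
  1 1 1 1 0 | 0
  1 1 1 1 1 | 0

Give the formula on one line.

  (d & e) = 00010001000100010001000100010001
  ~d = 11001100110011001100110011001100
  ~e = 10101010101010101010101010101010
  (~d & ~e) = 10001000100010001000100010001000
  ~a = 11111111111111110000000000000000
  ((~d & ~e) | ~a) = 11111111111111111000100010001000
  ((d & e) & ((~d & ~e) | ~a)) = 00010001000100010000000000000000
  (((d & e) & ((~d & ~e) | ~a)) & b) = 00000000000100010000000000000000

(((d & e) & ((~d & ~e) | ~a)) & b)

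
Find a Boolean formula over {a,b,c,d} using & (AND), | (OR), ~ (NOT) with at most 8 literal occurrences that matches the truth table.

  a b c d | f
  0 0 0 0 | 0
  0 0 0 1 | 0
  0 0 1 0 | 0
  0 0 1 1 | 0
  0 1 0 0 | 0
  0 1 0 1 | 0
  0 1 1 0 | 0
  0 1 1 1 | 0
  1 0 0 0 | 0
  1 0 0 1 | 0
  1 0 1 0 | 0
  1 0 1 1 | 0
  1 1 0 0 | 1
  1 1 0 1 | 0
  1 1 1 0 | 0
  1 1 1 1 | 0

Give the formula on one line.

(((~b & c) | ((~d & a) & ~c)) & (b & ~d))

  ~b = 1111000011110000
  (~b & c) = 0011000000110000
  ~d = 1010101010101010
  (~d & a) = 0000000010101010
  ~c = 1100110011001100
  ((~d & a) & ~c) = 0000000010001000
  ((~b & c) | ((~d & a) & ~c)) = 0011000010111000
  (b & ~d) = 0000101000001010
  (((~b & c) | ((~d & a) & ~c)) & (b & ~d)) = 0000000000001000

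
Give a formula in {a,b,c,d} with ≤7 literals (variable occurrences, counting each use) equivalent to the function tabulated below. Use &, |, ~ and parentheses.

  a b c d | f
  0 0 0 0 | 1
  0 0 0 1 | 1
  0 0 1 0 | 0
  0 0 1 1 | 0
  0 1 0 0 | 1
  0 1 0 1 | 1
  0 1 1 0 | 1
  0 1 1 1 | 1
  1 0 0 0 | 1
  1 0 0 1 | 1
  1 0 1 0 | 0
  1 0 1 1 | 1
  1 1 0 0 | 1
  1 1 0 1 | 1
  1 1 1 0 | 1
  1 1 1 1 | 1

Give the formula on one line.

  ~d = 1010101010101010
  (b | ~d) = 1010111110101111
  (a | (b | ~d)) = 1010111111111111
  ((a | (b | ~d)) & d) = 0000010101010101
  (b | ((a | (b | ~d)) & d)) = 0000111101011111
  ~c = 1100110011001100
  ((b | ((a | (b | ~d)) & d)) | ~c) = 1100111111011111

((b | ((a | (b | ~d)) & d)) | ~c)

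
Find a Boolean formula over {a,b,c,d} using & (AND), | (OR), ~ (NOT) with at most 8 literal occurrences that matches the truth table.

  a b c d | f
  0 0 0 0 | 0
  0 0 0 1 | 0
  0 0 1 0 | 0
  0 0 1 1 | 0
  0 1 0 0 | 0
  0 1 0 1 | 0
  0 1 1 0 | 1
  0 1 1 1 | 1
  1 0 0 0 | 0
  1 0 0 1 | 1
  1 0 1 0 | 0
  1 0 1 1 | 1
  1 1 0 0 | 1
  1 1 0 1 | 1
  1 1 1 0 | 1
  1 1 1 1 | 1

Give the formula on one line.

((b | (d & a)) & (c | a))

  (d & a) = 0000000001010101
  (b | (d & a)) = 0000111101011111
  (c | a) = 0011001111111111
  ((b | (d & a)) & (c | a)) = 0000001101011111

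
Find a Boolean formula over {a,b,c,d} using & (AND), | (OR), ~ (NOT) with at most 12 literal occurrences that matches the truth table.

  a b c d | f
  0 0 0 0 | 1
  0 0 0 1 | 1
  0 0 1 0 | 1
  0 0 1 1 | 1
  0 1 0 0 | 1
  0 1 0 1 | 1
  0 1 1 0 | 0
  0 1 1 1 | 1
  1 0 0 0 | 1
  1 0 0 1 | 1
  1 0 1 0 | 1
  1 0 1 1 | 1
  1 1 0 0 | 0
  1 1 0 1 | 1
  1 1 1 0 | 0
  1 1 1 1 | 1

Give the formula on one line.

  ~a = 1111111100000000
  (c & d) = 0001000100010001
  (~a | (c & d)) = 1111111100010001
  ((~a | (c & d)) | b) = 1111111100011111
  (d & ((~a | (c & d)) | b)) = 0101010100010101
  ~c = 1100110011001100
  (b & ~a) = 0000111100000000
  (~c & (b & ~a)) = 0000110000000000
  ~b = 1111000011110000
  ((~c & (b & ~a)) | ~b) = 1111110011110000
  ((d & ((~a | (c & d)) | b)) | ((~c & (b & ~a)) | ~b)) = 1111110111110101

((d & ((~a | (c & d)) | b)) | ((~c & (b & ~a)) | ~b))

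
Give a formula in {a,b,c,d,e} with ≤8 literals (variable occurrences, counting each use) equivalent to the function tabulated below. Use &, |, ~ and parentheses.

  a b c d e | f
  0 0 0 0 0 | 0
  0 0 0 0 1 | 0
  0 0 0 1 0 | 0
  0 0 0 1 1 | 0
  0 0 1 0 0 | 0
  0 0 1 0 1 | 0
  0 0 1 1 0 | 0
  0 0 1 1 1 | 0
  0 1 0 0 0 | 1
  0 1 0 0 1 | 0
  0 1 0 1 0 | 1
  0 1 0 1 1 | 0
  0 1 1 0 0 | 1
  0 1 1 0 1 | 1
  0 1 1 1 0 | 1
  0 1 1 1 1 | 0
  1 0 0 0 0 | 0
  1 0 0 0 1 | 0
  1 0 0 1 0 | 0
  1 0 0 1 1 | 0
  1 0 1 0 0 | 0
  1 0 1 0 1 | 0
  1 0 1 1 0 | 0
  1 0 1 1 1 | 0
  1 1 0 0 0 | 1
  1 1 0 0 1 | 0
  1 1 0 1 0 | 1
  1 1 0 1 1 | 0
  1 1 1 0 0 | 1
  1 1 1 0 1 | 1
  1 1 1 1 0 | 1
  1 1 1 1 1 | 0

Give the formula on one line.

(((c & ~d) & b) | (b & ~e))

  ~d = 11001100110011001100110011001100
  (c & ~d) = 00001100000011000000110000001100
  ((c & ~d) & b) = 00000000000011000000000000001100
  ~e = 10101010101010101010101010101010
  (b & ~e) = 00000000101010100000000010101010
  (((c & ~d) & b) | (b & ~e)) = 00000000101011100000000010101110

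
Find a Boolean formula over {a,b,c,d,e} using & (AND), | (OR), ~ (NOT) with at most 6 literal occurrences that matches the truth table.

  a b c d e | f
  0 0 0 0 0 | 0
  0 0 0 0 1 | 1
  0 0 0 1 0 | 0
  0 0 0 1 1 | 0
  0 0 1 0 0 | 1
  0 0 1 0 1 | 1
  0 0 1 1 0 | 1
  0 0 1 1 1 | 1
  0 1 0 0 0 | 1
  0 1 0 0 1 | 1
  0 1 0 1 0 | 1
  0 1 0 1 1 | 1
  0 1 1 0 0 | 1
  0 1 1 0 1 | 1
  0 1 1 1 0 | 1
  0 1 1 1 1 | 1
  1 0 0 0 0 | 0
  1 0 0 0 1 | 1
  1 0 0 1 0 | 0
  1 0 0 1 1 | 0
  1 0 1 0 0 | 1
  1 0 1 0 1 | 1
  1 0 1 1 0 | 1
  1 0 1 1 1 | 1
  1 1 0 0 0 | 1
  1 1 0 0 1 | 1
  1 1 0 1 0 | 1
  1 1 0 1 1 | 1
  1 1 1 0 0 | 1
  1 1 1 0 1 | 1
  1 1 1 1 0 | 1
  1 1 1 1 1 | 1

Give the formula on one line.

((~d & e) | (c | b))

  ~d = 11001100110011001100110011001100
  (~d & e) = 01000100010001000100010001000100
  (c | b) = 00001111111111110000111111111111
  ((~d & e) | (c | b)) = 01001111111111110100111111111111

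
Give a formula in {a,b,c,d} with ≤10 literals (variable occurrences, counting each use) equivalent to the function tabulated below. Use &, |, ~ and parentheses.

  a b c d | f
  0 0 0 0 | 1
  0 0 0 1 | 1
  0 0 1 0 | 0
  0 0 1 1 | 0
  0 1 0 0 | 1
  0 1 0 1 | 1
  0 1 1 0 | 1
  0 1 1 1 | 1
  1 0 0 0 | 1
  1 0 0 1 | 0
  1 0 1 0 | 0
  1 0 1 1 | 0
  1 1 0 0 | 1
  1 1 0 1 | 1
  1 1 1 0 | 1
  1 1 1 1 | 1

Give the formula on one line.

  ~c = 1100110011001100
  (~c | b) = 1100111111001111
  ~a = 1111111100000000
  ((~c | b) & ~a) = 1100111100000000
  (b | ((~c | b) & ~a)) = 1100111100001111
  ~d = 1010101010101010
  (~c & ~d) = 1000100010001000
  ((~c & ~d) | b) = 1000111110001111
  (((~c & ~d) | b) & a) = 0000000010001111
  ((b | ((~c | b) & ~a)) | (((~c & ~d) | b) & a)) = 1100111110001111

((b | ((~c | b) & ~a)) | (((~c & ~d) | b) & a))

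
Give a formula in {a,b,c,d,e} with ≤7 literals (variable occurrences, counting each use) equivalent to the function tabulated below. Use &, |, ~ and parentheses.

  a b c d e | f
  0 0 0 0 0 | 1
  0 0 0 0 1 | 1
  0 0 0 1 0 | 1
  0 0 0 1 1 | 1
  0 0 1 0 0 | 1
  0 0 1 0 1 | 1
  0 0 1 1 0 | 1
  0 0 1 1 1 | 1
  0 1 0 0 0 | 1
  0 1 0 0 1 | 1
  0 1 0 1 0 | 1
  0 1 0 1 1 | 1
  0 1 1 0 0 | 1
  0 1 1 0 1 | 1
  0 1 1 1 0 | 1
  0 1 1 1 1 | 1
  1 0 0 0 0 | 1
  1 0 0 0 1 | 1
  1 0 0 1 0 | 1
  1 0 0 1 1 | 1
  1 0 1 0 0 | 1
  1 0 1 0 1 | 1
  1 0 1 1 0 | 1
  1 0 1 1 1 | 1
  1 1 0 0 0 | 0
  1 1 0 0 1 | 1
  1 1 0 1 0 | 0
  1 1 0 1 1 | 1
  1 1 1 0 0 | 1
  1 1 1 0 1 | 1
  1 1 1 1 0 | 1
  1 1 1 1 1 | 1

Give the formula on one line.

  ~a = 11111111111111110000000000000000
  (d & ~a) = 00110011001100110000000000000000
  (c & (d & ~a)) = 00000011000000110000000000000000
  ~b = 11111111000000001111111100000000
  (e | ~b) = 11111111010101011111111101010101
  ((c & (d & ~a)) | (e | ~b)) = 11111111010101111111111101010101
  (~a | c) = 11111111111111110000111100001111
  (((c & (d & ~a)) | (e | ~b)) | (~a | c)) = 11111111111111111111111101011111

(((c & (d & ~a)) | (e | ~b)) | (~a | c))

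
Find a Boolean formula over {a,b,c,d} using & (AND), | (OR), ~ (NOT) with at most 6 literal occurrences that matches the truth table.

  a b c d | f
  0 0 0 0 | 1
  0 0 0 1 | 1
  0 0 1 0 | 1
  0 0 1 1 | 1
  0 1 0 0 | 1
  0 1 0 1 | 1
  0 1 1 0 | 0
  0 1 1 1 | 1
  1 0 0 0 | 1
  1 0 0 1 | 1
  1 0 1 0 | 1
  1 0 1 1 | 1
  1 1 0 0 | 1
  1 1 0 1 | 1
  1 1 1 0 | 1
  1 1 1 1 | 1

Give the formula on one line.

((~c | a) | ((~b | ~c) | (~a & d)))

  ~c = 1100110011001100
  (~c | a) = 1100110011111111
  ~b = 1111000011110000
  (~b | ~c) = 1111110011111100
  ~a = 1111111100000000
  (~a & d) = 0101010100000000
  ((~b | ~c) | (~a & d)) = 1111110111111100
  ((~c | a) | ((~b | ~c) | (~a & d))) = 1111110111111111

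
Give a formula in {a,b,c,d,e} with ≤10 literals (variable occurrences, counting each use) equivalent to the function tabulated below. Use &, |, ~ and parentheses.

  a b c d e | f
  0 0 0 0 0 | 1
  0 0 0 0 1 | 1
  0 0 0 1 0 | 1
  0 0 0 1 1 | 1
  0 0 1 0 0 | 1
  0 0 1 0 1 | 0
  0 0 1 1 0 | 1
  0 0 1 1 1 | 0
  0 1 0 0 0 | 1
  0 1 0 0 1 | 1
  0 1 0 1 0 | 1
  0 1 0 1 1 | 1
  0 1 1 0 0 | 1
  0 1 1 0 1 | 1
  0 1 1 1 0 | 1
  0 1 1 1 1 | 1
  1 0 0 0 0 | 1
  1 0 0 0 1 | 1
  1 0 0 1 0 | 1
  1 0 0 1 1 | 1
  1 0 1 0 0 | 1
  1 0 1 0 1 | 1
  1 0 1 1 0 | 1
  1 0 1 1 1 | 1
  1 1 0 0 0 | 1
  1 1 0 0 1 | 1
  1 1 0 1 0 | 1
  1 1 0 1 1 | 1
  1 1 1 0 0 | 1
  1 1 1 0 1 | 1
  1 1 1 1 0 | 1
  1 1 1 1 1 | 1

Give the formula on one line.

  ~a = 11111111111111110000000000000000
  ~d = 11001100110011001100110011001100
  (~d | b) = 11001100111111111100110011111111
  (~a | (~d | b)) = 11111111111111111100110011111111
  ~c = 11110000111100001111000011110000
  ((~a | (~d | b)) & ~c) = 11110000111100001100000011110000
  ~e = 10101010101010101010101010101010
  (((~a | (~d | b)) & ~c) | ~e) = 11111010111110101110101011111010
  (e & a) = 00000000000000000101010101010101
  ((e & a) | b) = 00000000111111110101010111111111
  ((((~a | (~d | b)) & ~c) | ~e) | ((e & a) | b)) = 11111010111111111111111111111111

((((~a | (~d | b)) & ~c) | ~e) | ((e & a) | b))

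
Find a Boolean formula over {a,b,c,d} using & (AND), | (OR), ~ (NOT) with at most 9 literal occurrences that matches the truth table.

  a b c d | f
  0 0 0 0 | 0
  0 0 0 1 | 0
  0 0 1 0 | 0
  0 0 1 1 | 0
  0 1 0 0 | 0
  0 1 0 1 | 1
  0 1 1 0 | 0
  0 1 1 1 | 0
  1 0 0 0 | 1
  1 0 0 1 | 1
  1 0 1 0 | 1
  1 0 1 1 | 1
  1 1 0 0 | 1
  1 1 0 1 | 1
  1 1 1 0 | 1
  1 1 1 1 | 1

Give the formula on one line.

  ~c = 1100110011001100
  (~c & d) = 0100010001000100
  ~d = 1010101010101010
  (~d & ~c) = 1000100010001000
  (d | (~d & ~c)) = 1101110111011101
  (c & (d | (~d & ~c))) = 0001000100010001
  (b | (c & (d | (~d & ~c)))) = 0001111100011111
  ((~c & d) & (b | (c & (d | (~d & ~c))))) = 0000010000000100
  (((~c & d) & (b | (c & (d | (~d & ~c))))) | a) = 0000010011111111

(((~c & d) & (b | (c & (d | (~d & ~c))))) | a)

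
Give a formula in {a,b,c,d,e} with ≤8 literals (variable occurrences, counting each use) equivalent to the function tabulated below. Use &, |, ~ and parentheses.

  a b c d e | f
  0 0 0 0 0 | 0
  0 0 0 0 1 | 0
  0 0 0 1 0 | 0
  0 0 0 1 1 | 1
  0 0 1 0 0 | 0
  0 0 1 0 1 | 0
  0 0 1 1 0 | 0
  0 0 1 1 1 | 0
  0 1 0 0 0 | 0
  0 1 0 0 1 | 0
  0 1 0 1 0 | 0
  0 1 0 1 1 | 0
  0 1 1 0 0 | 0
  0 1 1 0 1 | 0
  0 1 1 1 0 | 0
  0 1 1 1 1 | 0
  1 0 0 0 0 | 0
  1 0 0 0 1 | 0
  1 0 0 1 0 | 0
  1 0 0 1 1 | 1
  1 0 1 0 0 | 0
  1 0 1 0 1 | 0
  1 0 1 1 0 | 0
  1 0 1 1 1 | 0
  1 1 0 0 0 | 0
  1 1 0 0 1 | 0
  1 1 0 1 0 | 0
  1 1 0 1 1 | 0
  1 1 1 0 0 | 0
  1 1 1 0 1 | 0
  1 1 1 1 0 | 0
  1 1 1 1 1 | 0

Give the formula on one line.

  ~c = 11110000111100001111000011110000
  ~b = 11111111000000001111111100000000
  ~e = 10101010101010101010101010101010
  (~b | ~e) = 11111111101010101111111110101010
  (d | ~e) = 10111011101110111011101110111011
  ((~b | ~e) & (d | ~e)) = 10111011101010101011101110101010
  (~c & ((~b | ~e) & (d | ~e))) = 10110000101000001011000010100000
  (e & (~c & ((~b | ~e) & (d | ~e)))) = 00010000000000000001000000000000

(e & (~c & ((~b | ~e) & (d | ~e))))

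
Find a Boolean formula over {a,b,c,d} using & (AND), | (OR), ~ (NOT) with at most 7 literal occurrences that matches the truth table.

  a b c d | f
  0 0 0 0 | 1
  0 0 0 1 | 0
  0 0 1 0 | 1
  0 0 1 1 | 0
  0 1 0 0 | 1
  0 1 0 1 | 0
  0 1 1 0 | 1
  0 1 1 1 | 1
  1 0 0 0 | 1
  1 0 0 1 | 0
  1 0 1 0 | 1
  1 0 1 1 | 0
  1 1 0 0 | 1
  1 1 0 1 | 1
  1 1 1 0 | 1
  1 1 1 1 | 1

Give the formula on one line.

  (c & d) = 0001000100010001
  (b & (c & d)) = 0000000100000001
  ~d = 1010101010101010
  (a & b) = 0000000000001111
  (~d | (a & b)) = 1010101010101111
  ((b & (c & d)) | (~d | (a & b))) = 1010101110101111

((b & (c & d)) | (~d | (a & b)))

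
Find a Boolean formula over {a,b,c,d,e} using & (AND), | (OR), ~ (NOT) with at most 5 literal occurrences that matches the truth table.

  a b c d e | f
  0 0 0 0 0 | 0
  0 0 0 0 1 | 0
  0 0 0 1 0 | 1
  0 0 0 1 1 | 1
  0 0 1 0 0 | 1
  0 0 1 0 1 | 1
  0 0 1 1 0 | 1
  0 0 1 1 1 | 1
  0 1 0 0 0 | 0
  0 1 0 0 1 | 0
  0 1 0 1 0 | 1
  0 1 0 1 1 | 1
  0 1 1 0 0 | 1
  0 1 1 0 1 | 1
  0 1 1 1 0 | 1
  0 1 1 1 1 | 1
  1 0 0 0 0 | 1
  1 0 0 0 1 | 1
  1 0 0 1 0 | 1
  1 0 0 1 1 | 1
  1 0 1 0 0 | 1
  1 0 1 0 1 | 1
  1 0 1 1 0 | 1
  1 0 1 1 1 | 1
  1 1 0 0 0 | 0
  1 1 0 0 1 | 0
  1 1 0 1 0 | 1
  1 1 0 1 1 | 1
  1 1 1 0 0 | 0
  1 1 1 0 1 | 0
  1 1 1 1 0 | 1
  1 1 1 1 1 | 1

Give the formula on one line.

  ~b = 11111111000000001111111100000000
  (~b & a) = 00000000000000001111111100000000
  ~a = 11111111111111110000000000000000
  (c & ~a) = 00001111000011110000000000000000
  (d | (c & ~a)) = 00111111001111110011001100110011
  ((~b & a) | (d | (c & ~a))) = 00111111001111111111111100110011

((~b & a) | (d | (c & ~a)))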